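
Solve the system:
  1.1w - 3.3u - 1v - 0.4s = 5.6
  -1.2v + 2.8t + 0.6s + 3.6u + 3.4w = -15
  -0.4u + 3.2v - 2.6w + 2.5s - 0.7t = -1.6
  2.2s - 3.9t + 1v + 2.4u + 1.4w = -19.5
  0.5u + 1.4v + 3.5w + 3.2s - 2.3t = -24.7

u = -2, v = -3, w = -4, s = -1, t = 1

Row-reduce the augmented matrix:
R1 ← R1 / (-33/10).
R2 ← R2 − 18/5·R1.
R3 ← R3 + 2/5·R1.
R4 ← R4 − 12/5·R1.
R5 ← R5 − 1/2·R1.
R2 ← R2 / (-126/55).
R1 ← R1 − 10/33·R2.
R3 ← R3 − 548/165·R2.
R4 ← R4 − 3/11·R2.
R5 ← R5 − 206/165·R2.
R3 ← R3 / (3719/945).
R1 ← R1 − 52/189·R3.
R2 ← R2 + 253/126·R3.
R4 ← R4 − 577/210·R3.
R5 ← R5 − 5834/945·R3.
R4 ← R4 / (-243/14876).
R1 ← R1 + 193/3719·R4.
R2 ← R2 − 20081/14876·R4.
R3 ← R3 − 5265/7438·R4.
R5 ← R5 + 21224/18595·R4.
R5 ← R5 / (197825/486).
R1 ← R1 − 4597/243·R5.
R2 ← R2 + 237199/486·R5.
R3 ← R3 + 766/3·R5.
R4 ← R4 − 87947/243·R5.
Reading off the reduced rows gives u = -2, v = -3, w = -4, s = -1, t = 1.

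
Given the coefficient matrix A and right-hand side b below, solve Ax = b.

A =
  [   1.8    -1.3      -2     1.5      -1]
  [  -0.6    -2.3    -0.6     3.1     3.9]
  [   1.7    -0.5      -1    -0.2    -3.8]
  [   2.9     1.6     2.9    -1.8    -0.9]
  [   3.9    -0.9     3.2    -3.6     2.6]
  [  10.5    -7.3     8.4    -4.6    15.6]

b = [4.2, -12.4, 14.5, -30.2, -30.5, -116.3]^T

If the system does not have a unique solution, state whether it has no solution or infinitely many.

Row-reduce the augmented matrix:
R1 ← R1 / (9/5).
R2 ← R2 + 3/5·R1.
R3 ← R3 − 17/10·R1.
R4 ← R4 − 29/10·R1.
R5 ← R5 − 39/10·R1.
R6 ← R6 − 21/2·R1.
R2 ← R2 / (-41/15).
R1 ← R1 + 13/18·R2.
R3 ← R3 − 131/180·R2.
R4 ← R4 − 133/36·R2.
R5 ← R5 − 23/12·R2.
R6 ← R6 − 17/60·R2.
R3 ← R3 / (1357/2460).
R1 ← R1 + 191/246·R3.
R2 ← R2 − 19/41·R3.
R4 ← R4 − 10849/2460·R3.
R5 ← R5 − 5449/820·R3.
R6 ← R6 − 16347/820·R3.
R4 ← R4 / (8021/1357).
R1 ← R1 + 1417/1357·R4.
R2 ← R2 + 1037/1357·R4.
R3 ← R3 + 1619/1357·R4.
R5 ← R5 − 24443/6785·R4.
R6 ← R6 − 73329/6785·R4.
R5 ← R5 / (14091747/802100).
R1 ← R1 + 6311/12340·R5.
R2 ← R2 − 478277/160420·R5.
R3 ← R3 − 118249/160420·R5.
R4 ← R4 − 563677/160420·R5.
R6 ← R6 − 42275241/802100·R5.
R6 reduces to 0 = 0, so the extra equation is consistent.
Reading off the reduced rows gives x_1 = -6, x_2 = -5, x_3 = -6, x_4 = -5, x_5 = -4.

x_1 = -6, x_2 = -5, x_3 = -6, x_4 = -5, x_5 = -4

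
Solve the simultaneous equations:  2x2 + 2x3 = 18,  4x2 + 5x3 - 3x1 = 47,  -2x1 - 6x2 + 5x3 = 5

x1 = -2, x2 = 4, x3 = 5

Row-reduce the augmented matrix:
Swap R1 and R2.
R1 ← R1 / (-3).
R3 ← R3 + 2·R1.
R2 ← R2 / (2).
R1 ← R1 + 4/3·R2.
R3 ← R3 + 26/3·R2.
R3 ← R3 / (31/3).
R1 ← R1 + 1/3·R3.
R2 ← R2 − 1·R3.
Reading off the reduced rows gives x1 = -2, x2 = 4, x3 = 5.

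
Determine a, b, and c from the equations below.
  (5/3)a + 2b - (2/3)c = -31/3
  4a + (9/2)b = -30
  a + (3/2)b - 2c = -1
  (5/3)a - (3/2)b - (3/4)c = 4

Row-reduce the augmented matrix:
R1 ← R1 / (5/3).
R2 ← R2 − 4·R1.
R3 ← R3 − 1·R1.
R4 ← R4 − 5/3·R1.
R2 ← R2 / (-3/10).
R1 ← R1 − 6/5·R2.
R3 ← R3 − 3/10·R2.
R4 ← R4 + 7/2·R2.
Swap R3 and R4.
R3 ← R3 / (-75/4).
R1 ← R1 − 6·R3.
R2 ← R2 + 16/3·R3.
R4 reduces to 0 = 0, so the extra equation is consistent.
Reading off the reduced rows gives a = -3, b = -4, c = -4.

a = -3, b = -4, c = -4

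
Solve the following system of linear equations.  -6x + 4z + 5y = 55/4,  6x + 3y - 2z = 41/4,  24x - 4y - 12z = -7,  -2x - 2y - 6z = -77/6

Row-reduce the augmented matrix:
R1 ← R1 / (-6).
R2 ← R2 − 6·R1.
R3 ← R3 − 24·R1.
R4 ← R4 + 2·R1.
R2 ← R2 / (8).
R1 ← R1 + 5/6·R2.
R3 ← R3 − 16·R2.
R4 ← R4 + 11/3·R2.
Swap R3 and R4.
R3 ← R3 / (-77/12).
R1 ← R1 + 11/24·R3.
R2 ← R2 − 1/4·R3.
R4 reduces to 0 = 0, so the extra equation is consistent.
Reading off the reduced rows gives x = 2/3, y = 11/4, z = 1.

x = 2/3, y = 11/4, z = 1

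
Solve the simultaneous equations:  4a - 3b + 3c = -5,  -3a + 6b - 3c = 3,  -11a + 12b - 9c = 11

no solution

Row-reduce:
R1 ← R1 / (4).
R2 ← R2 + 3·R1.
R3 ← R3 + 11·R1.
R2 ← R2 / (15/4).
R1 ← R1 + 3/4·R2.
R3 ← R3 − 15/4·R2.
Row 3 reduces to 0 = -2, a contradiction. The system is inconsistent.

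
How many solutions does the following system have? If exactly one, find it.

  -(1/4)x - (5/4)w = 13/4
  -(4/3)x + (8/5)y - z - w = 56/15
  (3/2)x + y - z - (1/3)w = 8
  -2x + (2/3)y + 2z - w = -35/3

Row-reduce the augmented matrix:
R1 ← R1 / (-1/4).
R2 ← R2 + 4/3·R1.
R3 ← R3 − 3/2·R1.
R4 ← R4 + 2·R1.
R2 ← R2 / (8/5).
R3 ← R3 − 1·R2.
R4 ← R4 − 2/3·R2.
R3 ← R3 / (-3/8).
R2 ← R2 + 5/8·R3.
R4 ← R4 − 29/12·R3.
R4 ← R4 / (-200/3).
R1 ← R1 − 5·R4.
R2 ← R2 − 45/2·R4.
R3 ← R3 − 91/3·R4.
Reading off the reduced rows gives x = 2, y = -1, z = -5, w = -3.

x = 2, y = -1, z = -5, w = -3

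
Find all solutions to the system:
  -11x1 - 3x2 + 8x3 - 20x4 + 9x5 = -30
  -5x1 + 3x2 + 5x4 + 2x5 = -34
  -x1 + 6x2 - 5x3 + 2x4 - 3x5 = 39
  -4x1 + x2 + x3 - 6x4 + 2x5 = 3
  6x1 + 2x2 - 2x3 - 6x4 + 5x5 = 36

infinitely many solutions

Row-reduce:
R1 ← R1 / (-11).
R2 ← R2 + 5·R1.
R3 ← R3 + 1·R1.
R4 ← R4 + 4·R1.
R5 ← R5 − 6·R1.
R2 ← R2 / (48/11).
R1 ← R1 − 3/11·R2.
R3 ← R3 − 69/11·R2.
R4 ← R4 − 23/11·R2.
R5 ← R5 − 4/11·R2.
R3 ← R3 / (-1/2).
R1 ← R1 + 1/2·R3.
R2 ← R2 + 5/6·R3.
R4 ← R4 + 1/6·R3.
R5 ← R5 − 8/3·R3.
Swap R4 and R5.
R4 ← R4 / (-423/4).
R1 ← R1 − 139/8·R4.
R2 ← R2 − 245/8·R4.
R3 ← R3 − 263/8·R4.
Rank is 4 with 5 unknowns, leaving x5 free.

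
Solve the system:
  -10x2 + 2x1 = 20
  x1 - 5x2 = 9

no solution

Row-reduce:
R1 ← R1 / (2).
R2 ← R2 − 1·R1.
Row 2 reduces to 0 = -1, a contradiction. The system is inconsistent.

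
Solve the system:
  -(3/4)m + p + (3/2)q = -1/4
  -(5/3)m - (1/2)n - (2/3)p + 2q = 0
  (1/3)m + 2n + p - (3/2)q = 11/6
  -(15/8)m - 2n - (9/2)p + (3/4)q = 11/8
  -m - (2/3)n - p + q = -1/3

no solution

Row-reduce:
R1 ← R1 / (-3/4).
R2 ← R2 + 5/3·R1.
R3 ← R3 − 1/3·R1.
R4 ← R4 + 15/8·R1.
R5 ← R5 + 1·R1.
R2 ← R2 / (-1/2).
R3 ← R3 − 2·R2.
R4 ← R4 + 2·R2.
R5 ← R5 + 2/3·R2.
R3 ← R3 / (-91/9).
R1 ← R1 + 4/3·R3.
R2 ← R2 − 52/9·R3.
R4 ← R4 − 41/9·R3.
R5 ← R5 − 41/27·R3.
R4 ← R4 / (-81/182).
R1 ← R1 + 108/91·R4.
R2 ← R2 + 6/7·R4.
R3 ← R3 − 111/182·R4.
R5 ← R5 + 27/182·R4.
Row 5 reduces to 0 = -2/3, a contradiction. The system is inconsistent.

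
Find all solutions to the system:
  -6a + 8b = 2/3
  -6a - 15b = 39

a = -7/3, b = -5/3

Row-reduce the augmented matrix:
R1 ← R1 / (-6).
R2 ← R2 + 6·R1.
R2 ← R2 / (-23).
R1 ← R1 + 4/3·R2.
Reading off the reduced rows gives a = -7/3, b = -5/3.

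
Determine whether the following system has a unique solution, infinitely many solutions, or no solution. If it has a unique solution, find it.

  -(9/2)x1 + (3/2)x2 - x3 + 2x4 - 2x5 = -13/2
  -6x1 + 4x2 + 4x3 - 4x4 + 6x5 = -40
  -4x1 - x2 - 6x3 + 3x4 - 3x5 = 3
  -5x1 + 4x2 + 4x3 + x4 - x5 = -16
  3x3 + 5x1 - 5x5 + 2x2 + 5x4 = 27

Row-reduce:
R1 ← R1 / (-9/2).
R2 ← R2 + 6·R1.
R3 ← R3 + 4·R1.
R4 ← R4 + 5·R1.
R5 ← R5 − 5·R1.
R2 ← R2 / (2).
R1 ← R1 + 1/3·R2.
R3 ← R3 + 7/3·R2.
R4 ← R4 − 7/3·R2.
R5 ← R5 − 11/3·R2.
R3 ← R3 / (10/9).
R1 ← R1 − 10/9·R3.
R2 ← R2 − 8/3·R3.
R4 ← R4 + 10/9·R3.
R5 ← R5 + 71/9·R3.
Swap R4 and R5.
R4 ← R4 / (-271/10).
R1 ← R1 − 5·R4.
R2 ← R2 − 62/5·R4.
R3 ← R3 + 59/10·R4.
Rank is 4 with 5 unknowns, leaving x5 free.

infinitely many solutions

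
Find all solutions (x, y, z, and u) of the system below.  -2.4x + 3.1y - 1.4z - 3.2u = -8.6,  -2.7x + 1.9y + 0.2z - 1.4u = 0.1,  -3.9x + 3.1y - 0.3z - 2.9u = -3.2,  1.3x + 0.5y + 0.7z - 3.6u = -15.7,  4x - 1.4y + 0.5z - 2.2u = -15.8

x = -3, y = -2, z = 0, u = 3

Row-reduce the augmented matrix:
R1 ← R1 / (-12/5).
R2 ← R2 + 27/10·R1.
R3 ← R3 + 39/10·R1.
R4 ← R4 − 13/10·R1.
R5 ← R5 − 4·R1.
R2 ← R2 / (-127/80).
R1 ← R1 + 31/24·R2.
R3 ← R3 + 31/16·R2.
R4 ← R4 − 523/240·R2.
R5 ← R5 − 113/30·R2.
R3 ← R3 / (-243/1270).
R1 ← R1 + 328/381·R3.
R2 ← R2 + 142/127·R3.
R4 ← R4 − 9061/3810·R3.
R5 ← R5 − 9061/3810·R3.
R4 ← R4 / (-17251/2430).
R1 ← R1 − 310/243·R4.
R2 ← R2 − 70/81·R4.
R3 ← R3 − 163/81·R4.
R5 ← R5 + 17251/2430·R4.
R5 reduces to 0 = 0, so the extra equation is consistent.
Reading off the reduced rows gives x = -3, y = -2, z = 0, u = 3.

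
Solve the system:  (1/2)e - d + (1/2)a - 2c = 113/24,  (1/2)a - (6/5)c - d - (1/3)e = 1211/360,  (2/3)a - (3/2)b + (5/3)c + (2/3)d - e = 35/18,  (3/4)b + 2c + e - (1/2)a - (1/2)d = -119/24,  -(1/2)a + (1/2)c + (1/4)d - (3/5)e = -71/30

a = 11/4, b = -2, c = -4/3, d = -1/2, e = 1/3

Row-reduce the augmented matrix:
R1 ← R1 / (1/2).
R2 ← R2 − 1/2·R1.
R3 ← R3 − 2/3·R1.
R4 ← R4 + 1/2·R1.
R5 ← R5 + 1/2·R1.
Swap R2 and R3.
R2 ← R2 / (-3/2).
R4 ← R4 − 3/4·R2.
R3 ← R3 / (4/5).
R1 ← R1 + 4·R3.
R2 ← R2 + 26/9·R3.
R4 ← R4 − 13/6·R3.
R5 ← R5 + 3/2·R3.
R4 ← R4 / (-1/2).
R1 ← R1 + 2·R4.
R2 ← R2 + 4/3·R4.
R5 ← R5 + 3/4·R4.
R5 ← R5 / (-2903/480).
R1 ← R1 + 535/36·R5.
R2 ← R2 + 349/36·R5.
R3 ← R3 + 25/24·R5.
R4 ← R4 + 421/72·R5.
Reading off the reduced rows gives a = 11/4, b = -2, c = -4/3, d = -1/2, e = 1/3.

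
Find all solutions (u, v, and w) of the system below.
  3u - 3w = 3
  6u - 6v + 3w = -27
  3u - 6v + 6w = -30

infinitely many solutions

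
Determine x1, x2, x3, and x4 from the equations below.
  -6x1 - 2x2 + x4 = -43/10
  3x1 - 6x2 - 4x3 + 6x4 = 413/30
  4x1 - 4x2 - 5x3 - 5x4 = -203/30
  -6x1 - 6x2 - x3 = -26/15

Row-reduce the augmented matrix:
R1 ← R1 / (-6).
R2 ← R2 − 3·R1.
R3 ← R3 − 4·R1.
R4 ← R4 + 6·R1.
R2 ← R2 / (-7).
R1 ← R1 − 1/3·R2.
R3 ← R3 + 16/3·R2.
R4 ← R4 + 4·R2.
R3 ← R3 / (-41/21).
R1 ← R1 + 4/21·R3.
R2 ← R2 − 4/7·R3.
R4 ← R4 − 9/7·R3.
R4 ← R4 / (-444/41).
R1 ← R1 − 43/41·R4.
R2 ← R2 + 299/82·R4.
R3 ← R3 − 195/41·R4.
Reading off the reduced rows gives x1 = 3/2, x2 = -8/5, x3 = 7/3, x4 = 3/2.

x1 = 3/2, x2 = -8/5, x3 = 7/3, x4 = 3/2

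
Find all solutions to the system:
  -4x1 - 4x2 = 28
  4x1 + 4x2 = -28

infinitely many solutions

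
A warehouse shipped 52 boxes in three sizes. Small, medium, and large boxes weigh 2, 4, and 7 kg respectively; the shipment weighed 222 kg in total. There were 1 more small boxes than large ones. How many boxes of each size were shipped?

Let s = small boxes, m = medium boxes, l = large boxes.
  s + m + l = 52
  2s + 4m + 7l = 222
  s - l = 1
Row-reduce the augmented matrix:
R2 ← R2 − 2·R1.
R3 ← R3 − 1·R1.
R2 ← R2 / (2).
R1 ← R1 − 1·R2.
R3 ← R3 + 1·R2.
R3 ← R3 / (1/2).
R1 ← R1 + 3/2·R3.
R2 ← R2 − 5/2·R3.
Reading off the reduced rows gives s = 17, m = 19, l = 16.

small boxes: 17, medium boxes: 19, large boxes: 16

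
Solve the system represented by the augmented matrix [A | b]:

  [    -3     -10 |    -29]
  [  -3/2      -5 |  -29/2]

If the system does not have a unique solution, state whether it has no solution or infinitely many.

Row-reduce:
R1 ← R1 / (-3).
R2 ← R2 + 3/2·R1.
Rank is 1 with 2 unknowns, leaving x_2 free.

infinitely many solutions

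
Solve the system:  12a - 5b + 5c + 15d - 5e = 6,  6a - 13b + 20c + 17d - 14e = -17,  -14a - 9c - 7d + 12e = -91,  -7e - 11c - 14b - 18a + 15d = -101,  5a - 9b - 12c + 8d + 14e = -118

a = 3, b = 5, c = -1, d = -2, e = -6

Row-reduce the augmented matrix:
R1 ← R1 / (12).
R2 ← R2 − 6·R1.
R3 ← R3 + 14·R1.
R4 ← R4 + 18·R1.
R5 ← R5 − 5·R1.
R2 ← R2 / (-21/2).
R1 ← R1 + 5/12·R2.
R3 ← R3 + 35/6·R2.
R4 ← R4 + 43/2·R2.
R5 ← R5 + 83/12·R2.
R3 ← R3 / (-116/9).
R1 ← R1 + 5/18·R3.
R2 ← R2 + 5/3·R3.
R4 ← R4 + 118/3·R3.
R5 ← R5 + 461/18·R3.
R4 ← R4 / (857/406).
R1 ← R1 − 1235/1624·R4.
R2 ← R2 + 1283/812·R4.
R3 ← R3 + 47/116·R4.
R5 ← R5 + 24173/1624·R4.
R5 ← R5 / (-711929/3428).
R1 ← R1 − 35355/3428·R5.
R2 ← R2 + 38457/1714·R5.
R3 ← R3 + 11299/1714·R5.
R4 ← R4 + 11883/857·R5.
Reading off the reduced rows gives a = 3, b = 5, c = -1, d = -2, e = -6.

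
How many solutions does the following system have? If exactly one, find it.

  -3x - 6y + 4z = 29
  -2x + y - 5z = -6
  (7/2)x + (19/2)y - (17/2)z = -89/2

Row-reduce:
R1 ← R1 / (-3).
R2 ← R2 + 2·R1.
R3 ← R3 − 7/2·R1.
R2 ← R2 / (5).
R1 ← R1 − 2·R2.
R3 ← R3 − 5/2·R2.
Row 3 reduces to 0 = 2, a contradiction. The system is inconsistent.

no solution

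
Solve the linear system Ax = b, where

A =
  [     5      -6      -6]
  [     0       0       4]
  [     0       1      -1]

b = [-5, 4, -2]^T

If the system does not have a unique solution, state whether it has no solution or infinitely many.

x_1 = -1, x_2 = -1, x_3 = 1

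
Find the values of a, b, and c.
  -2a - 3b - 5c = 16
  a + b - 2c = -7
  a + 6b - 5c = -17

Row-reduce the augmented matrix:
R1 ← R1 / (-2).
R2 ← R2 − 1·R1.
R3 ← R3 − 1·R1.
R2 ← R2 / (-1/2).
R1 ← R1 − 3/2·R2.
R3 ← R3 − 9/2·R2.
R3 ← R3 / (-48).
R1 ← R1 + 11·R3.
R2 ← R2 − 9·R3.
Reading off the reduced rows gives a = -5, b = -2, c = 0.

a = -5, b = -2, c = 0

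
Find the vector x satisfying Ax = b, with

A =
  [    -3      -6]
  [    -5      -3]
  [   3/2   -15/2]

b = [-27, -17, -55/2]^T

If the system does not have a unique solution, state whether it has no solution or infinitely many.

Row-reduce:
R1 ← R1 / (-3).
R2 ← R2 + 5·R1.
R3 ← R3 − 3/2·R1.
R2 ← R2 / (7).
R1 ← R1 − 2·R2.
R3 ← R3 + 21/2·R2.
Row 3 reduces to 0 = 1, a contradiction. The system is inconsistent.

no solution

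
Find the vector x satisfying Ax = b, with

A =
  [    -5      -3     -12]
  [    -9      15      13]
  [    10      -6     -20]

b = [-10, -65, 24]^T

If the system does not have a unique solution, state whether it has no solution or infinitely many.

Row-reduce the augmented matrix:
R1 ← R1 / (-5).
R2 ← R2 + 9·R1.
R3 ← R3 − 10·R1.
R2 ← R2 / (102/5).
R1 ← R1 − 3/5·R2.
R3 ← R3 + 12·R2.
R3 ← R3 / (-402/17).
R1 ← R1 − 47/34·R3.
R2 ← R2 − 173/102·R3.
Reading off the reduced rows gives x_1 = 2, x_2 = -4, x_3 = 1.

x_1 = 2, x_2 = -4, x_3 = 1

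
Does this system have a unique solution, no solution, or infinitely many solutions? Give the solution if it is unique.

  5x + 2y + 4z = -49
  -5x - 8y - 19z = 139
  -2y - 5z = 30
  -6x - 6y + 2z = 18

x = -5, y = 0, z = -6

Row-reduce the augmented matrix:
R1 ← R1 / (5).
R2 ← R2 + 5·R1.
R4 ← R4 + 6·R1.
R2 ← R2 / (-6).
R1 ← R1 − 2/5·R2.
R3 ← R3 + 2·R2.
R4 ← R4 + 18/5·R2.
Swap R3 and R4.
R3 ← R3 / (79/5).
R1 ← R1 + 1/5·R3.
R2 ← R2 − 5/2·R3.
R4 reduces to 0 = 0, so the extra equation is consistent.
Reading off the reduced rows gives x = -5, y = 0, z = -6.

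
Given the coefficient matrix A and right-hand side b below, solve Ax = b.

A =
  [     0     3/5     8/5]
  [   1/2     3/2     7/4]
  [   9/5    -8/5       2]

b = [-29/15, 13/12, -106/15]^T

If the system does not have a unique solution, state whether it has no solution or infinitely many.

x_1 = 4/3, x_2 = 3, x_3 = -7/3

Row-reduce the augmented matrix:
Swap R1 and R2.
R1 ← R1 / (1/2).
R3 ← R3 − 9/5·R1.
R2 ← R2 / (3/5).
R1 ← R1 − 3·R2.
R3 ← R3 + 7·R2.
R3 ← R3 / (431/30).
R1 ← R1 + 9/2·R3.
R2 ← R2 − 8/3·R3.
Reading off the reduced rows gives x_1 = 4/3, x_2 = 3, x_3 = -7/3.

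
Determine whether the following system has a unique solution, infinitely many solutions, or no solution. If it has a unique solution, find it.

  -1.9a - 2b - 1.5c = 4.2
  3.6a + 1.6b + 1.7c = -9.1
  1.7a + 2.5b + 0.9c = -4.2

Row-reduce the augmented matrix:
R1 ← R1 / (-19/10).
R2 ← R2 − 18/5·R1.
R3 ← R3 − 17/10·R1.
R2 ← R2 / (-208/95).
R1 ← R1 − 20/19·R2.
R3 ← R3 − 27/38·R2.
R3 ← R3 / (-3381/4160).
R1 ← R1 − 25/104·R3.
R2 ← R2 − 217/416·R3.
Reading off the reduced rows gives a = -3, b = 0, c = 1.

a = -3, b = 0, c = 1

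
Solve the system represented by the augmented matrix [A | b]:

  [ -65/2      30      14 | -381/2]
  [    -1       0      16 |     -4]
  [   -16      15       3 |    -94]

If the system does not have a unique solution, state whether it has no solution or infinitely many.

Row-reduce:
R1 ← R1 / (-65/2).
R2 ← R2 + 1·R1.
R3 ← R3 + 16·R1.
R2 ← R2 / (-12/13).
R1 ← R1 + 12/13·R2.
R3 ← R3 − 3/13·R2.
Row 3 reduces to 0 = 1/4, a contradiction. The system is inconsistent.

no solution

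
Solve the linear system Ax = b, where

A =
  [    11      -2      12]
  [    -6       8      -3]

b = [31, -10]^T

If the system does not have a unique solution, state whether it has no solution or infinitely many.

infinitely many solutions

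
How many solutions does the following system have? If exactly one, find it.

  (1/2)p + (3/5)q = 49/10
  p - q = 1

Row-reduce the augmented matrix:
R1 ← R1 / (1/2).
R2 ← R2 − 1·R1.
R2 ← R2 / (-11/5).
R1 ← R1 − 6/5·R2.
Reading off the reduced rows gives p = 5, q = 4.

p = 5, q = 4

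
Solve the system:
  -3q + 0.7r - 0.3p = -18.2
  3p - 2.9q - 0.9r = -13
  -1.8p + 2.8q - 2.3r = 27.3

Row-reduce the augmented matrix:
R1 ← R1 / (-3/10).
R2 ← R2 − 3·R1.
R3 ← R3 + 9/5·R1.
R2 ← R2 / (-329/10).
R1 ← R1 − 10·R2.
R3 ← R3 − 104/5·R2.
R3 ← R3 / (-8697/3290).
R1 ← R1 + 473/987·R3.
R2 ← R2 + 61/329·R3.
Reading off the reduced rows gives p = -1, q = 5, r = -5.

p = -1, q = 5, r = -5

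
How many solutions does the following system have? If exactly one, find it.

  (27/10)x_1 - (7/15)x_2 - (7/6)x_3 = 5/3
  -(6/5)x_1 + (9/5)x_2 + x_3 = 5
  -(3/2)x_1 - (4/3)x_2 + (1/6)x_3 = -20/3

infinitely many solutions

Row-reduce:
R1 ← R1 / (27/10).
R2 ← R2 + 6/5·R1.
R3 ← R3 + 3/2·R1.
R2 ← R2 / (43/27).
R1 ← R1 + 14/81·R2.
R3 ← R3 + 43/27·R2.
Rank is 2 with 3 unknowns, leaving x_3 free.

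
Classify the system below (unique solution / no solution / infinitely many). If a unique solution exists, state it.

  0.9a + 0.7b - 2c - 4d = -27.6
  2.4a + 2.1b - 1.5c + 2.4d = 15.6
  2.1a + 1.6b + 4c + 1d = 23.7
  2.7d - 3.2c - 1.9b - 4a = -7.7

Row-reduce the augmented matrix:
R1 ← R1 / (9/10).
R2 ← R2 − 12/5·R1.
R3 ← R3 − 21/10·R1.
R4 ← R4 + 4·R1.
R2 ← R2 / (7/30).
R1 ← R1 − 7/9·R2.
R3 ← R3 + 1/30·R2.
R4 ← R4 − 109/90·R2.
R3 ← R3 / (129/14).
R1 ← R1 + 15·R3.
R2 ← R2 − 115/7·R3.
R4 ← R4 + 2239/70·R3.
R4 ← R4 / (-261547/6450).
R1 ← R1 + 1210/43·R4.
R2 ← R2 − 4418/129·R4.
R3 ← R3 − 854/645·R4.
Reading off the reduced rows gives a = 5, b = -3, c = 3, d = 6.

a = 5, b = -3, c = 3, d = 6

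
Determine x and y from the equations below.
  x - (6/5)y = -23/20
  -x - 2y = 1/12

x = -3/4, y = 1/3

From equation 1: x = -23/20 + 6/5·y.
Substitute into equation 2 and solve: y = 1/3.
Then x = -3/4.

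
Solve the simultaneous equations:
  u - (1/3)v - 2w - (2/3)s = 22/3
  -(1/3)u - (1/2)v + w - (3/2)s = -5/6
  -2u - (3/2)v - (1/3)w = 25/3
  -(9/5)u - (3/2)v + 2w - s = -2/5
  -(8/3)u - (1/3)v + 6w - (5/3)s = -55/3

no solution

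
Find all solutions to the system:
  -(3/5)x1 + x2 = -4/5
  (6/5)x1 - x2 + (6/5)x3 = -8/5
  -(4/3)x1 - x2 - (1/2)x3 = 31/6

x1 = -2, x2 = -2, x3 = -1

Row-reduce the augmented matrix:
R1 ← R1 / (-3/5).
R2 ← R2 − 6/5·R1.
R3 ← R3 + 4/3·R1.
R1 ← R1 + 5/3·R2.
R3 ← R3 + 29/9·R2.
R3 ← R3 / (101/30).
R1 ← R1 − 2·R3.
R2 ← R2 − 6/5·R3.
Reading off the reduced rows gives x1 = -2, x2 = -2, x3 = -1.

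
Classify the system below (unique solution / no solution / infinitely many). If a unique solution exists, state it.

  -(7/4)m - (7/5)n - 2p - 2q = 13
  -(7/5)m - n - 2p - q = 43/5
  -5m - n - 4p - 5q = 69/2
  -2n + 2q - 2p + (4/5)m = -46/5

no solution

Row-reduce:
R1 ← R1 / (-7/4).
R2 ← R2 + 7/5·R1.
R3 ← R3 + 5·R1.
R4 ← R4 − 4/5·R1.
R2 ← R2 / (3/25).
R1 ← R1 − 4/5·R2.
R3 ← R3 − 3·R2.
R4 ← R4 + 66/25·R2.
R3 ← R3 / (82/7).
R1 ← R1 − 80/21·R3.
R2 ← R2 + 10/3·R3.
R4 ← R4 + 82/7·R3.
Row 4 reduces to 0 = -1/2, a contradiction. The system is inconsistent.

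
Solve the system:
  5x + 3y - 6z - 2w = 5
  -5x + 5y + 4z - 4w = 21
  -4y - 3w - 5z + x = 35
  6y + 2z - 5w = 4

x = -6, y = -1, z = -5, w = -4

Row-reduce the augmented matrix:
R1 ← R1 / (5).
R2 ← R2 + 5·R1.
R3 ← R3 − 1·R1.
R2 ← R2 / (8).
R1 ← R1 − 3/5·R2.
R3 ← R3 + 23/5·R2.
R4 ← R4 − 6·R2.
R3 ← R3 / (-99/20).
R1 ← R1 + 21/20·R3.
R2 ← R2 + 1/4·R3.
R4 ← R4 − 7/2·R3.
R4 ← R4 / (-43/9).
R1 ← R1 − 4/3·R4.
R2 ← R2 + 4/9·R4.
R3 ← R3 − 11/9·R4.
Reading off the reduced rows gives x = -6, y = -1, z = -5, w = -4.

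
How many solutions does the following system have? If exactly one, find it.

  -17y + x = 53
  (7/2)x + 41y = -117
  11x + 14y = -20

no solution

Row-reduce:
R2 ← R2 − 7/2·R1.
R3 ← R3 − 11·R1.
R2 ← R2 / (201/2).
R1 ← R1 + 17·R2.
R3 ← R3 − 201·R2.
Row 3 reduces to 0 = 2, a contradiction. The system is inconsistent.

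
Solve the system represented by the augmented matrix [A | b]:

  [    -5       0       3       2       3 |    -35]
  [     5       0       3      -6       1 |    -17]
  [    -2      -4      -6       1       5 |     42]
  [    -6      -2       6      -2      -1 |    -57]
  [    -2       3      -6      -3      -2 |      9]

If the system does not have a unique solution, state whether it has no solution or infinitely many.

Row-reduce the augmented matrix:
R1 ← R1 / (-5).
R2 ← R2 − 5·R1.
R3 ← R3 + 2·R1.
R4 ← R4 + 6·R1.
R5 ← R5 + 2·R1.
Swap R2 and R3.
R2 ← R2 / (-4).
R4 ← R4 + 2·R2.
R5 ← R5 − 3·R2.
R3 ← R3 / (6).
R1 ← R1 + 3/5·R3.
R2 ← R2 − 9/5·R3.
R4 ← R4 − 6·R3.
R5 ← R5 + 63/5·R3.
R4 ← R4 / (-1/2).
R1 ← R1 + 4/5·R4.
R2 ← R2 − 23/20·R4.
R3 ← R3 + 2/3·R4.
R5 ← R5 + 241/20·R4.
R5 ← R5 / (2611/10).
R1 ← R1 − 83/5·R5.
R2 ← R2 + 263/10·R5.
R3 ← R3 − 44/3·R5.
R4 ← R4 − 21·R5.
Reading off the reduced rows gives x_1 = 4, x_2 = -4, x_3 = -6, x_4 = 3, x_5 = -1.

x_1 = 4, x_2 = -4, x_3 = -6, x_4 = 3, x_5 = -1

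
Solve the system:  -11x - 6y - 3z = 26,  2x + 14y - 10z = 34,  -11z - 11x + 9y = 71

x = -4, y = 3, z = 0

Row-reduce the augmented matrix:
R1 ← R1 / (-11).
R2 ← R2 − 2·R1.
R3 ← R3 + 11·R1.
R2 ← R2 / (142/11).
R1 ← R1 − 6/11·R2.
R3 ← R3 − 15·R2.
R3 ← R3 / (302/71).
R1 ← R1 − 51/71·R3.
R2 ← R2 + 58/71·R3.
Reading off the reduced rows gives x = -4, y = 3, z = 0.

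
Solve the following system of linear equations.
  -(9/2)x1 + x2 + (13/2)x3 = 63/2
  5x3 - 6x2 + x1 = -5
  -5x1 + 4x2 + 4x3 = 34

infinitely many solutions

Row-reduce:
R1 ← R1 / (-9/2).
R2 ← R2 − 1·R1.
R3 ← R3 + 5·R1.
R2 ← R2 / (-52/9).
R1 ← R1 + 2/9·R2.
R3 ← R3 − 26/9·R2.
Rank is 2 with 3 unknowns, leaving x3 free.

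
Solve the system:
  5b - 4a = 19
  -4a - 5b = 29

a = -6, b = -1

Row-reduce the augmented matrix:
R1 ← R1 / (-4).
R2 ← R2 + 4·R1.
R2 ← R2 / (-10).
R1 ← R1 + 5/4·R2.
Reading off the reduced rows gives a = -6, b = -1.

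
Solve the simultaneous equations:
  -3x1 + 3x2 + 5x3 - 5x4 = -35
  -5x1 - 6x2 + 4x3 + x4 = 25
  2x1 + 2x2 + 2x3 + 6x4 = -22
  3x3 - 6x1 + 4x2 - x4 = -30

Row-reduce the augmented matrix:
R1 ← R1 / (-3).
R2 ← R2 + 5·R1.
R3 ← R3 − 2·R1.
R4 ← R4 + 6·R1.
R2 ← R2 / (-11).
R1 ← R1 + 1·R2.
R3 ← R3 − 4·R2.
R4 ← R4 + 2·R2.
R3 ← R3 / (124/33).
R1 ← R1 + 14/11·R3.
R2 ← R2 − 13/33·R3.
R4 ← R4 + 205/33·R3.
R4 ← R4 / (537/31).
R1 ← R1 − 89/31·R4.
R2 ← R2 + 46/31·R4.
R3 ← R3 − 50/31·R4.
Reading off the reduced rows gives x1 = -1, x2 = -6, x3 = -4, x4 = 0.

x1 = -1, x2 = -6, x3 = -4, x4 = 0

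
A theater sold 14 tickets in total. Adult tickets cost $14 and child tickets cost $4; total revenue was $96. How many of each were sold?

Let a = adult tickets, c = child tickets.
  a + c = 14
  14a + 4c = 96
From equation 1: a = 14 − c.
Substitute into equation 2 and solve: c = 10.
Then a = 4.

adult tickets: 4, child tickets: 10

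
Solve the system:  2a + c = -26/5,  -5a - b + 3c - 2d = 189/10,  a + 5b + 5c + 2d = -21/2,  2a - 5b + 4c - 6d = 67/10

Row-reduce the augmented matrix:
R1 ← R1 / (2).
R2 ← R2 + 5·R1.
R3 ← R3 − 1·R1.
R4 ← R4 − 2·R1.
R2 ← R2 / (-1).
R3 ← R3 − 5·R2.
R4 ← R4 + 5·R2.
R3 ← R3 / (32).
R1 ← R1 − 1/2·R3.
R2 ← R2 + 11/2·R3.
R4 ← R4 + 49/2·R3.
R4 ← R4 / (-17/8).
R1 ← R1 − 1/8·R4.
R2 ← R2 − 5/8·R4.
R3 ← R3 + 1/4·R4.
Reading off the reduced rows gives a = -3, b = -5/2, c = 4/5, d = 1/2.

a = -3, b = -5/2, c = 4/5, d = 1/2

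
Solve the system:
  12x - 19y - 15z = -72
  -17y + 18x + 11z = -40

infinitely many solutions

Row-reduce:
R1 ← R1 / (12).
R2 ← R2 − 18·R1.
R2 ← R2 / (23/2).
R1 ← R1 + 19/12·R2.
Rank is 2 with 3 unknowns, leaving z free.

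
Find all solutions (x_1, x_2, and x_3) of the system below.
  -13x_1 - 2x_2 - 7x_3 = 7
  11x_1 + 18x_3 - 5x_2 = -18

infinitely many solutions

Row-reduce:
R1 ← R1 / (-13).
R2 ← R2 − 11·R1.
R2 ← R2 / (-87/13).
R1 ← R1 − 2/13·R2.
Rank is 2 with 3 unknowns, leaving x_3 free.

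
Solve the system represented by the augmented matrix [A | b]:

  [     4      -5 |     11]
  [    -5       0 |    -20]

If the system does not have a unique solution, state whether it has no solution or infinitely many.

x_1 = 4, x_2 = 1

Row-reduce the augmented matrix:
R1 ← R1 / (4).
R2 ← R2 + 5·R1.
R2 ← R2 / (-25/4).
R1 ← R1 + 5/4·R2.
Reading off the reduced rows gives x_1 = 4, x_2 = 1.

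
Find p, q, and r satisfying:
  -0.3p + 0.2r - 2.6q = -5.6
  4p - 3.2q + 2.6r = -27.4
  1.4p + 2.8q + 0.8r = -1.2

Row-reduce the augmented matrix:
R1 ← R1 / (-3/10).
R2 ← R2 − 4·R1.
R3 ← R3 − 7/5·R1.
R2 ← R2 / (-568/15).
R1 ← R1 − 26/3·R2.
R3 ← R3 + 28/3·R2.
R3 ← R3 / (309/710).
R1 ← R1 − 153/284·R3.
R2 ← R2 + 79/568·R3.
Reading off the reduced rows gives p = -2, q = 2, r = -5.

p = -2, q = 2, r = -5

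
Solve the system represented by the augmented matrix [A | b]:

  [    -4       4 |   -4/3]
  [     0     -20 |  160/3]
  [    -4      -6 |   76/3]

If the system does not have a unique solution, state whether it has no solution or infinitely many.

x_1 = -7/3, x_2 = -8/3

Row-reduce the augmented matrix:
R1 ← R1 / (-4).
R3 ← R3 + 4·R1.
R2 ← R2 / (-20).
R1 ← R1 + 1·R2.
R3 ← R3 + 10·R2.
R3 reduces to 0 = 0, so the extra equation is consistent.
Reading off the reduced rows gives x_1 = -7/3, x_2 = -8/3.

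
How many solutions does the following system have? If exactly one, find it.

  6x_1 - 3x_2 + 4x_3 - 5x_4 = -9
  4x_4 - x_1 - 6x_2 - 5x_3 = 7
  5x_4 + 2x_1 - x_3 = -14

infinitely many solutions

Row-reduce:
R1 ← R1 / (6).
R2 ← R2 + 1·R1.
R3 ← R3 − 2·R1.
R2 ← R2 / (-13/2).
R1 ← R1 + 1/2·R2.
R3 ← R3 − 1·R2.
R3 ← R3 / (-3).
R1 ← R1 − 1·R3.
R2 ← R2 − 2/3·R3.
Rank is 3 with 4 unknowns, leaving x_4 free.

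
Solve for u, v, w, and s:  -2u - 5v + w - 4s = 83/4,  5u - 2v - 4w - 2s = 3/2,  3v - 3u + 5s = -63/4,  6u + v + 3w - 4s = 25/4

Row-reduce the augmented matrix:
R1 ← R1 / (-2).
R2 ← R2 − 5·R1.
R3 ← R3 + 3·R1.
R4 ← R4 − 6·R1.
R2 ← R2 / (-29/2).
R1 ← R1 − 5/2·R2.
R3 ← R3 − 21/2·R2.
R4 ← R4 + 14·R2.
R3 ← R3 / (-75/29).
R1 ← R1 + 22/29·R3.
R2 ← R2 − 3/29·R3.
R4 ← R4 − 216/29·R3.
R4 ← R4 / (56/25).
R1 ← R1 + 56/75·R4.
R2 ← R2 − 23/25·R4.
R3 ← R3 + 67/75·R4.
Reading off the reduced rows gives u = -1, v = -5/4, w = 1/2, s = -3.

u = -1, v = -5/4, w = 1/2, s = -3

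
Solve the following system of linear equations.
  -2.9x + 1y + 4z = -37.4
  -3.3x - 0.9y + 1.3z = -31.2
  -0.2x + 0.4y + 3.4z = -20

Row-reduce the augmented matrix:
R1 ← R1 / (-29/10).
R2 ← R2 + 33/10·R1.
R3 ← R3 + 1/5·R1.
R2 ← R2 / (-591/290).
R1 ← R1 + 10/29·R2.
R3 ← R3 − 48/145·R2.
R3 ← R3 / (2557/985).
R1 ← R1 + 490/591·R3.
R2 ← R2 − 943/591·R3.
Reading off the reduced rows gives x = 6, y = 4, z = -6.

x = 6, y = 4, z = -6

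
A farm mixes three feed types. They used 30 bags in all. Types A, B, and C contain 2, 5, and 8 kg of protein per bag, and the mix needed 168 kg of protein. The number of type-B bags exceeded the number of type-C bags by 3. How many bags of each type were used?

type-A bags: 5, type-B bags: 14, type-C bags: 11

Let a = type-A bags, b = type-B bags, c = type-C bags.
  a + b + c = 30
  2a + 5b + 8c = 168
  b - c = 3
Row-reduce the augmented matrix:
R2 ← R2 − 2·R1.
R2 ← R2 / (3).
R1 ← R1 − 1·R2.
R3 ← R3 − 1·R2.
R3 ← R3 / (-3).
R1 ← R1 + 1·R3.
R2 ← R2 − 2·R3.
Reading off the reduced rows gives a = 5, b = 14, c = 11.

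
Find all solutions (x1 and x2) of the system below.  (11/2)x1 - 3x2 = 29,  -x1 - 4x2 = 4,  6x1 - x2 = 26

no solution

Row-reduce:
R1 ← R1 / (11/2).
R2 ← R2 + 1·R1.
R3 ← R3 − 6·R1.
R2 ← R2 / (-50/11).
R1 ← R1 + 6/11·R2.
R3 ← R3 − 25/11·R2.
Row 3 reduces to 0 = -1, a contradiction. The system is inconsistent.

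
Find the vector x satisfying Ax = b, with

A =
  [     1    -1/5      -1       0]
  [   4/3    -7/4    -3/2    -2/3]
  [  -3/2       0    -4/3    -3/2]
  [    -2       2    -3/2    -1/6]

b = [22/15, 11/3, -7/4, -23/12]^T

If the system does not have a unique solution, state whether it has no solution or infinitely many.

Row-reduce the augmented matrix:
R2 ← R2 − 4/3·R1.
R3 ← R3 + 3/2·R1.
R4 ← R4 + 2·R1.
R2 ← R2 / (-89/60).
R1 ← R1 + 1/5·R2.
R3 ← R3 + 3/10·R2.
R4 ← R4 − 8/5·R2.
R3 ← R3 / (-1495/534).
R1 ← R1 + 87/89·R3.
R2 ← R2 − 10/89·R3.
R4 ← R4 + 655/178·R3.
R4 ← R4 / (815/897).
R1 ← R1 − 847/1495·R4.
R2 ← R2 − 118/299·R4.
R3 ← R3 − 729/1495·R4.
Reading off the reduced rows gives x_1 = -1/2, x_2 = -7/3, x_3 = -3/2, x_4 = 3.

x_1 = -1/2, x_2 = -7/3, x_3 = -3/2, x_4 = 3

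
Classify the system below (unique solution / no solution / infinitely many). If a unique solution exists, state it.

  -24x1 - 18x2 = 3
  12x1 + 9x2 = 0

Row-reduce:
R1 ← R1 / (-24).
R2 ← R2 − 12·R1.
Row 2 reduces to 0 = 3/2, a contradiction. The system is inconsistent.

no solution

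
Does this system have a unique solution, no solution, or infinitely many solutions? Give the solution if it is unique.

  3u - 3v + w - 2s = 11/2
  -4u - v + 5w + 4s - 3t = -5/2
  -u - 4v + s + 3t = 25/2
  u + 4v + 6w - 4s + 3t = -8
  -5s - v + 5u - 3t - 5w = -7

Row-reduce the augmented matrix:
R1 ← R1 / (3).
R2 ← R2 + 4·R1.
R3 ← R3 + 1·R1.
R4 ← R4 − 1·R1.
R5 ← R5 − 5·R1.
R2 ← R2 / (-5).
R1 ← R1 + 1·R2.
R3 ← R3 + 5·R2.
R4 ← R4 − 5·R2.
R5 ← R5 − 4·R2.
R3 ← R3 / (-6).
R1 ← R1 + 14/15·R3.
R2 ← R2 + 19/15·R3.
R4 ← R4 − 12·R3.
R5 ← R5 + 8/5·R3.
R4 ← R4 / (-4).
R1 ← R1 + 7/9·R4.
R2 ← R2 + 1/18·R4.
R3 ← R3 − 1/6·R4.
R5 ← R5 + 1/3·R4.
R5 ← R5 / (-8).
R1 ← R1 + 8/3·R5.
R2 ← R2 + 5/6·R5.
R3 ← R3 + 1/2·R5.
R4 ← R4 + 3·R5.
Reading off the reduced rows gives u = 2, v = -3/2, w = 0, s = 5/2, t = 2.

u = 2, v = -3/2, w = 0, s = 5/2, t = 2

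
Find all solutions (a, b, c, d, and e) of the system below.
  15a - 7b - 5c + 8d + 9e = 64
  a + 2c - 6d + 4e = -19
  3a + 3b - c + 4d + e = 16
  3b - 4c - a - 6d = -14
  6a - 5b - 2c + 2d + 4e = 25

Row-reduce:
R1 ← R1 / (15).
R2 ← R2 − 1·R1.
R3 ← R3 − 3·R1.
R4 ← R4 + 1·R1.
R5 ← R5 − 6·R1.
R2 ← R2 / (7/15).
R1 ← R1 + 7/15·R2.
R3 ← R3 − 22/5·R2.
R4 ← R4 − 38/15·R2.
R5 ← R5 + 11/5·R2.
R3 ← R3 / (-22).
R1 ← R1 − 2·R3.
R2 ← R2 − 5·R3.
R4 ← R4 + 17·R3.
R5 ← R5 − 11·R3.
R4 ← R4 / (-214/11).
R1 ← R1 + 2/11·R4.
R2 ← R2 − 6/11·R4.
R3 ← R3 + 32/11·R4.
Row 5 reduces to 0 = 1, a contradiction. The system is inconsistent.

no solution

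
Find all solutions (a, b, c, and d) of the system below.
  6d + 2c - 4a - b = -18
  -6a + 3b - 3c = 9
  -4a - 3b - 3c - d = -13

infinitely many solutions

Row-reduce:
R1 ← R1 / (-4).
R2 ← R2 + 6·R1.
R3 ← R3 + 4·R1.
R2 ← R2 / (9/2).
R1 ← R1 − 1/4·R2.
R3 ← R3 + 2·R2.
R3 ← R3 / (-23/3).
R1 ← R1 + 1/6·R3.
R2 ← R2 + 4/3·R3.
Rank is 3 with 4 unknowns, leaving d free.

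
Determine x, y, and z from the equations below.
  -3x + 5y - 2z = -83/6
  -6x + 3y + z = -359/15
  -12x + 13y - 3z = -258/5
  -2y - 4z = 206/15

x = 5/2, y = -11/5, z = -7/3

Row-reduce the augmented matrix:
R1 ← R1 / (-3).
R2 ← R2 + 6·R1.
R3 ← R3 + 12·R1.
R2 ← R2 / (-7).
R1 ← R1 + 5/3·R2.
R3 ← R3 + 7·R2.
R4 ← R4 + 2·R2.
Swap R3 and R4.
R3 ← R3 / (-38/7).
R1 ← R1 + 11/21·R3.
R2 ← R2 + 5/7·R3.
R4 reduces to 0 = 0, so the extra equation is consistent.
Reading off the reduced rows gives x = 5/2, y = -11/5, z = -7/3.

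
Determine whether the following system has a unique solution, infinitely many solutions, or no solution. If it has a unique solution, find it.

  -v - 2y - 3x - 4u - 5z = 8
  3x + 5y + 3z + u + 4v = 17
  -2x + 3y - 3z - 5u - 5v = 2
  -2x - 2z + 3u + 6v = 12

infinitely many solutions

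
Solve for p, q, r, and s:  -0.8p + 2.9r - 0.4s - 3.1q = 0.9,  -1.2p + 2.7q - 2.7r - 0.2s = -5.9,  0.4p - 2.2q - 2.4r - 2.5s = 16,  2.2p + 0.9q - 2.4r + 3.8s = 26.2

Row-reduce the augmented matrix:
R1 ← R1 / (-4/5).
R2 ← R2 + 6/5·R1.
R3 ← R3 − 2/5·R1.
R4 ← R4 − 11/5·R1.
R2 ← R2 / (147/20).
R1 ← R1 − 31/8·R2.
R3 ← R3 + 15/4·R2.
R4 ← R4 + 61/8·R2.
R3 ← R3 / (-1114/245).
R1 ← R1 − 9/98·R3.
R2 ← R2 + 47/49·R3.
R4 ← R4 + 426/245·R3.
R4 ← R4 / (6800/1671).
R1 ← R1 − 3191/13368·R4.
R2 ← R2 − 3883/6684·R4.
R3 ← R3 − 1223/2228·R4.
Reading off the reduced rows gives p = 2, q = -6, r = -5, s = 4.

p = 2, q = -6, r = -5, s = 4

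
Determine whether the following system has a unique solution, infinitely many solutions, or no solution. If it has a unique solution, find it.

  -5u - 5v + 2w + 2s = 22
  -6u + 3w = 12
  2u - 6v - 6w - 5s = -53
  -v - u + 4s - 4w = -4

u = 1, v = -1, w = 6, s = 5

Row-reduce the augmented matrix:
R1 ← R1 / (-5).
R2 ← R2 + 6·R1.
R3 ← R3 − 2·R1.
R4 ← R4 + 1·R1.
R2 ← R2 / (6).
R1 ← R1 − 1·R2.
R3 ← R3 + 8·R2.
R3 ← R3 / (-22/5).
R1 ← R1 + 1/2·R3.
R2 ← R2 − 1/10·R3.
R4 ← R4 + 22/5·R3.
R4 ← R4 / (11).
R1 ← R1 − 37/44·R4.
R2 ← R2 + 25/44·R4.
R3 ← R3 − 37/22·R4.
Reading off the reduced rows gives u = 1, v = -1, w = 6, s = 5.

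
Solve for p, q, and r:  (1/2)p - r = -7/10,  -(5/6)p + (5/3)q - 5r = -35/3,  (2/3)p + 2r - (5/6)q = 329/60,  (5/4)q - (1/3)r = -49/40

p = 11/5, q = -1/2, r = 9/5

Row-reduce the augmented matrix:
R1 ← R1 / (1/2).
R2 ← R2 + 5/6·R1.
R3 ← R3 − 2/3·R1.
R2 ← R2 / (5/3).
R3 ← R3 + 5/6·R2.
R4 ← R4 − 5/4·R2.
Swap R3 and R4.
R3 ← R3 / (14/3).
R1 ← R1 + 2·R3.
R2 ← R2 + 4·R3.
R4 reduces to 0 = 0, so the extra equation is consistent.
Reading off the reduced rows gives p = 11/5, q = -1/2, r = 9/5.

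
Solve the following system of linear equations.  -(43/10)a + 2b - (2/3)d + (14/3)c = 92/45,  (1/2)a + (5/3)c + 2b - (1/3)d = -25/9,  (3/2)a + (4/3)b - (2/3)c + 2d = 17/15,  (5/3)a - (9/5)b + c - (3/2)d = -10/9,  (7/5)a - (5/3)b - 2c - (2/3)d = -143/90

a = -2/3, b = -3/2, c = 4/5, d = 7/3

Row-reduce the augmented matrix:
R1 ← R1 / (-43/10).
R2 ← R2 − 1/2·R1.
R3 ← R3 − 3/2·R1.
R4 ← R4 − 5/3·R1.
R5 ← R5 − 7/5·R1.
R2 ← R2 / (96/43).
R1 ← R1 + 20/43·R2.
R3 ← R3 − 262/129·R2.
R4 ← R4 + 661/645·R2.
R5 ← R5 + 131/129·R2.
R3 ← R3 / (-151/144).
R1 ← R1 + 5/8·R3.
R2 ← R2 − 95/96·R3.
R4 ← R4 − 367/96·R3.
R5 ← R5 − 151/288·R3.
R4 ← R4 / (238879/40770).
R1 ← R1 + 1640/1359·R4.
R2 ← R2 − 832/453·R4.
R3 ← R3 + 925/453·R4.
R5 reduces to 0 = 0, so the extra equation is consistent.
Reading off the reduced rows gives a = -2/3, b = -3/2, c = 4/5, d = 7/3.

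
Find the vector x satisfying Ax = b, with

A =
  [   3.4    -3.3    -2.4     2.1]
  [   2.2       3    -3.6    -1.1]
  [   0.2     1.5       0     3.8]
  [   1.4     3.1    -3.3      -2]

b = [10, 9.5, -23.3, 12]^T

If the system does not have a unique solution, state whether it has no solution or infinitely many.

Row-reduce the augmented matrix:
R1 ← R1 / (17/5).
R2 ← R2 − 11/5·R1.
R3 ← R3 − 1/5·R1.
R4 ← R4 − 7/5·R1.
R2 ← R2 / (873/170).
R1 ← R1 + 33/34·R2.
R3 ← R3 − 144/85·R2.
R4 ← R4 − 379/85·R2.
R3 ← R3 / (396/485).
R1 ← R1 + 106/97·R3.
R2 ← R2 + 116/291·R3.
R4 ← R4 + 311/582·R3.
R4 ← R4 / (5827/2640).
R1 ← R1 − 271/44·R4.
R2 ← R2 − 113/66·R4.
R3 ← R3 − 1451/264·R4.
Reading off the reduced rows gives x_1 = 1, x_2 = -3, x_3 = -3, x_4 = -5.

x_1 = 1, x_2 = -3, x_3 = -3, x_4 = -5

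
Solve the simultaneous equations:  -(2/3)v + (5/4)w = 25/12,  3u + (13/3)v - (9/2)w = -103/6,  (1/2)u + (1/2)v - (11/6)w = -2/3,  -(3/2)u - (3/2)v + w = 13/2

u = 0, v = -5, w = -1

Row-reduce the augmented matrix:
Swap R1 and R2.
R1 ← R1 / (3).
R3 ← R3 − 1/2·R1.
R4 ← R4 + 3/2·R1.
R2 ← R2 / (-2/3).
R1 ← R1 − 13/9·R2.
R3 ← R3 + 2/9·R2.
R4 ← R4 − 2/3·R2.
R3 ← R3 / (-3/2).
R1 ← R1 − 29/24·R3.
R2 ← R2 + 15/8·R3.
R4 reduces to 0 = 0, so the extra equation is consistent.
Reading off the reduced rows gives u = 0, v = -5, w = -1.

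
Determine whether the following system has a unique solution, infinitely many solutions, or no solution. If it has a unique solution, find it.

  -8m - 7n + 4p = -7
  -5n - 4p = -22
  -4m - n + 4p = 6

no solution

Row-reduce:
R1 ← R1 / (-8).
R3 ← R3 + 4·R1.
R2 ← R2 / (-5).
R1 ← R1 − 7/8·R2.
R3 ← R3 − 5/2·R2.
Row 3 reduces to 0 = -3/2, a contradiction. The system is inconsistent.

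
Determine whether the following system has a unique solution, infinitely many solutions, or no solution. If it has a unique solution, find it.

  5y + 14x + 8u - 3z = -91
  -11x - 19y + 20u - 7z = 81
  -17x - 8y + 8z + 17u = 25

Row-reduce:
R1 ← R1 / (14).
R2 ← R2 + 11·R1.
R3 ← R3 + 17·R1.
R2 ← R2 / (-211/14).
R1 ← R1 − 5/14·R2.
R3 ← R3 + 27/14·R2.
R3 ← R3 / (1172/211).
R1 ← R1 + 92/211·R3.
R2 ← R2 − 131/211·R3.
Rank is 3 with 4 unknowns, leaving u free.

infinitely many solutions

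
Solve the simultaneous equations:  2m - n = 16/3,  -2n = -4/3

m = 3, n = 2/3

Row-reduce the augmented matrix:
R1 ← R1 / (2).
R2 ← R2 / (-2).
R1 ← R1 + 1/2·R2.
Reading off the reduced rows gives m = 3, n = 2/3.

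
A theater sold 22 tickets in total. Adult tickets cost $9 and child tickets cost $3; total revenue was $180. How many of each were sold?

Let a = adult tickets, c = child tickets.
  a + c = 22
  9a + 3c = 180
Row-reduce the augmented matrix:
R2 ← R2 − 9·R1.
R2 ← R2 / (-6).
R1 ← R1 − 1·R2.
Reading off the reduced rows gives a = 19, c = 3.

adult tickets: 19, child tickets: 3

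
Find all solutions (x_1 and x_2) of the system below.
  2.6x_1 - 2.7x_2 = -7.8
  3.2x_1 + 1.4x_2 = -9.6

x_1 = -3, x_2 = 0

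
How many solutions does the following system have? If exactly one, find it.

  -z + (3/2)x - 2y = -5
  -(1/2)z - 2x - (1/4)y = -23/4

Row-reduce:
R1 ← R1 / (3/2).
R2 ← R2 + 2·R1.
R2 ← R2 / (-35/12).
R1 ← R1 + 4/3·R2.
Rank is 2 with 3 unknowns, leaving z free.

infinitely many solutions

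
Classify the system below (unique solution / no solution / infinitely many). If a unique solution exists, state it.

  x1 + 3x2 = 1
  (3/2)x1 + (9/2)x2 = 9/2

no solution

Row-reduce:
R2 ← R2 − 3/2·R1.
Row 2 reduces to 0 = 3, a contradiction. The system is inconsistent.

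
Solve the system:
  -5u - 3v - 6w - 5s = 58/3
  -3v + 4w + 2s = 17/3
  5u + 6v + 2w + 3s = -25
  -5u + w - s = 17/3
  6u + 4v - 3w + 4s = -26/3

u = -2, v = -3, w = -2, s = 7/3

Row-reduce the augmented matrix:
R1 ← R1 / (-5).
R3 ← R3 − 5·R1.
R4 ← R4 + 5·R1.
R5 ← R5 − 6·R1.
R2 ← R2 / (-3).
R1 ← R1 − 3/5·R2.
R3 ← R3 − 3·R2.
R4 ← R4 − 3·R2.
R5 ← R5 − 2/5·R2.
Swap R3 and R4.
R3 ← R3 / (11).
R1 ← R1 − 2·R3.
R2 ← R2 + 4/3·R3.
R5 ← R5 + 29/3·R3.
Swap R4 and R5.
R4 ← R4 / (584/165).
R1 ← R1 − 17/55·R4.
R2 ← R2 − 2/33·R4.
R3 ← R3 − 6/11·R4.
R5 reduces to 0 = 0, so the extra equation is consistent.
Reading off the reduced rows gives u = -2, v = -3, w = -2, s = 7/3.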